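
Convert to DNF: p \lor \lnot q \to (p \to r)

p \lor \lnot q \to (p \to r)
≡ \lnot (p \lor \lnot q) \lor (p \to r)   [eliminate \to]
≡ \lnot (p \lor \lnot q) \lor \lnot p \lor r   [eliminate \to]
≡ \lnot p \land \lnot \lnot q \lor \lnot p \lor r   [De Morgan]
≡ \lnot p \land q \lor \lnot p \lor r   [double negation]
≡ \lnot p \lor r   [simplify]

\lnot p \lor r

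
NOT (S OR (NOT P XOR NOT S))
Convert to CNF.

NOT S AND (S OR NOT P)

NOT (S OR (NOT P XOR NOT S))
≡ NOT (S OR ((NOT P OR NOT S) AND NOT (NOT P AND NOT S)))   — expand XOR
≡ NOT S AND NOT ((NOT P OR NOT S) AND NOT (NOT P AND NOT S))   — De Morgan
≡ NOT S AND (NOT (NOT P OR NOT S) OR NOT NOT (NOT P AND NOT S))   — De Morgan
≡ NOT S AND ((NOT NOT P AND NOT NOT S) OR NOT NOT (NOT P AND NOT S))   — De Morgan
≡ NOT S AND ((P AND NOT NOT S) OR NOT NOT (NOT P AND NOT S))   — double negation
≡ NOT S AND ((P AND S) OR NOT NOT (NOT P AND NOT S))   — double negation
≡ NOT S AND ((P AND S) OR (NOT P AND NOT S))   — double negation
≡ NOT S AND (P OR NOT P) AND (P OR NOT S) AND (S OR NOT P) AND (S OR NOT S)   — distribute OR over AND
≡ NOT S AND (S OR NOT P)   — simplify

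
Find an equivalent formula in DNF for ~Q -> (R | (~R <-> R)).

~Q -> (R | (~R <-> R))
≡ ~~Q | R | (~R <-> R)   — eliminate ->
≡ ~~Q | R | ((~R -> R) & (R -> ~R))   — eliminate <->
≡ ~~Q | R | ((~~R | R) & (R -> ~R))   — eliminate ->
≡ ~~Q | R | ((~~R | R) & (~R | ~R))   — eliminate ->
≡ Q | R | ((~~R | R) & (~R | ~R))   — double negation
≡ Q | R | ((R | R) & (~R | ~R))   — double negation
≡ Q | R | (R & ~R) | (R & ~R) | (R & ~R) | (R & ~R)   — distribute & over |
≡ Q | R   — simplify

Q | R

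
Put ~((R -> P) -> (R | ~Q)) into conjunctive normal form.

~R & Q

~((R -> P) -> (R | ~Q))
= ~(~(R -> P) | R | ~Q)   — eliminate ->
= ~(~(~R | P) | R | ~Q)   — eliminate ->
= ~~(~R | P) & ~R & ~~Q   — De Morgan
= (~R | P) & ~R & ~~Q   — double negation
= (~R | P) & ~R & Q   — double negation
= ~R & Q   — simplify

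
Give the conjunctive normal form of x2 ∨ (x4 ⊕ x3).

(x2 ∨ x4 ∨ x3) ∧ (x2 ∨ ¬x4 ∨ ¬x3)

x2 ∨ (x4 ⊕ x3)
= x2 ∨ ((x4 ∨ x3) ∧ ¬(x4 ∧ x3))   (expand ⊕)
= x2 ∨ ((x4 ∨ x3) ∧ (¬x4 ∨ ¬x3))   (De Morgan)
= (x2 ∨ x4 ∨ x3) ∧ (x2 ∨ ¬x4 ∨ ¬x3)   (distribute ∨ over ∧)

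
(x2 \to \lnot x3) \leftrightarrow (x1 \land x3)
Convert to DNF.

(x2 \land x3 \land \lnot x1) \lor (x1 \land x3 \land \lnot x2)

(x2 \to \lnot x3) \leftrightarrow (x1 \land x3)
= ((x2 \to \lnot x3) \to (x1 \land x3)) \land ((x1 \land x3) \to (x2 \to \lnot x3))   — eliminate \leftrightarrow
= (\lnot (x2 \to \lnot x3) \lor (x1 \land x3)) \land ((x1 \land x3) \to (x2 \to \lnot x3))   — eliminate \to
= (\lnot (\lnot x2 \lor \lnot x3) \lor (x1 \land x3)) \land ((x1 \land x3) \to (x2 \to \lnot x3))   — eliminate \to
= (\lnot (\lnot x2 \lor \lnot x3) \lor (x1 \land x3)) \land (\lnot (x1 \land x3) \lor (x2 \to \lnot x3))   — eliminate \to
= (\lnot (\lnot x2 \lor \lnot x3) \lor (x1 \land x3)) \land (\lnot (x1 \land x3) \lor \lnot x2 \lor \lnot x3)   — eliminate \to
= ((\lnot \lnot x2 \land \lnot \lnot x3) \lor (x1 \land x3)) \land (\lnot (x1 \land x3) \lor \lnot x2 \lor \lnot x3)   — De Morgan
= ((x2 \land \lnot \lnot x3) \lor (x1 \land x3)) \land (\lnot (x1 \land x3) \lor \lnot x2 \lor \lnot x3)   — double negation
= ((x2 \land x3) \lor (x1 \land x3)) \land (\lnot (x1 \land x3) \lor \lnot x2 \lor \lnot x3)   — double negation
= ((x2 \land x3) \lor (x1 \land x3)) \land (\lnot x1 \lor \lnot x3 \lor \lnot x2 \lor \lnot x3)   — De Morgan
= (x2 \land x3 \land \lnot x1) \lor (x2 \land x3 \land \lnot x3) \lor (x2 \land x3 \land \lnot x2) \lor (x2 \land x3 \land \lnot x3) \lor (x1 \land x3 \land \lnot x1) \lor (x1 \land x3 \land \lnot x3) \lor (x1 \land x3 \land \lnot x2) \lor (x1 \land x3 \land \lnot x3)   — distribute \land over \lor
= (x2 \land x3 \land \lnot x1) \lor (x1 \land x3 \land \lnot x2)   — simplify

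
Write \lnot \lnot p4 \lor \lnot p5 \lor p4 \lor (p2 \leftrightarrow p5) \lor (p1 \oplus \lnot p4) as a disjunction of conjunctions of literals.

p4 \lor \lnot p5 \lor (p5 \land p2) \lor (\lnot p1 \land \lnot p4)

\lnot \lnot p4 \lor \lnot p5 \lor p4 \lor (p2 \leftrightarrow p5) \lor (p1 \oplus \lnot p4)
≡ \lnot \lnot p4 \lor \lnot p5 \lor p4 \lor ((p2 \to p5) \land (p5 \to p2)) \lor (p1 \oplus \lnot p4)   [eliminate \leftrightarrow]
≡ \lnot \lnot p4 \lor \lnot p5 \lor p4 \lor ((\lnot p2 \lor p5) \land (p5 \to p2)) \lor (p1 \oplus \lnot p4)   [eliminate \to]
≡ \lnot \lnot p4 \lor \lnot p5 \lor p4 \lor ((\lnot p2 \lor p5) \land (\lnot p5 \lor p2)) \lor (p1 \oplus \lnot p4)   [eliminate \to]
≡ \lnot \lnot p4 \lor \lnot p5 \lor p4 \lor ((\lnot p2 \lor p5) \land (\lnot p5 \lor p2)) \lor (p1 \land \lnot \lnot p4) \lor (\lnot p1 \land \lnot p4)   [expand \oplus]
≡ p4 \lor \lnot p5 \lor p4 \lor ((\lnot p2 \lor p5) \land (\lnot p5 \lor p2)) \lor (p1 \land \lnot \lnot p4) \lor (\lnot p1 \land \lnot p4)   [double negation]
≡ p4 \lor \lnot p5 \lor p4 \lor ((\lnot p2 \lor p5) \land (\lnot p5 \lor p2)) \lor (p1 \land p4) \lor (\lnot p1 \land \lnot p4)   [double negation]
≡ p4 \lor \lnot p5 \lor p4 \lor (\lnot p2 \land \lnot p5) \lor (\lnot p2 \land p2) \lor (p5 \land \lnot p5) \lor (p5 \land p2) \lor (p1 \land p4) \lor (\lnot p1 \land \lnot p4)   [distribute \land over \lor]
≡ p4 \lor \lnot p5 \lor (p5 \land p2) \lor (\lnot p1 \land \lnot p4)   [simplify]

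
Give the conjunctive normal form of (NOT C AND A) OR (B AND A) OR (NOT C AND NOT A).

(NOT C AND A) OR (B AND A) OR (NOT C AND NOT A)
≡ (NOT C OR B OR NOT C) AND (NOT C OR B OR NOT A) AND (NOT C OR A OR NOT C) AND (NOT C OR A OR NOT A) AND (A OR B OR NOT C) AND (A OR B OR NOT A) AND (A OR A OR NOT C) AND (A OR A OR NOT A)   [distribute OR over AND]
≡ (NOT C OR B) AND (NOT C OR A)   [simplify]

(NOT C OR B) AND (NOT C OR A)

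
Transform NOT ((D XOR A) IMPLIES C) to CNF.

NOT ((D XOR A) IMPLIES C)
≡ NOT (NOT (D XOR A) OR C)
≡ NOT (NOT ((D OR A) AND NOT (D AND A)) OR C)
≡ NOT NOT ((D OR A) AND NOT (D AND A)) AND NOT C
≡ (D OR A) AND NOT (D AND A) AND NOT C
≡ (D OR A) AND (NOT D OR NOT A) AND NOT C

(D OR A) AND (NOT D OR NOT A) AND NOT C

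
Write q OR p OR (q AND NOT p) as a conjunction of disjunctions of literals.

q OR p

q OR p OR (q AND NOT p)
⇔ (q OR p OR q) AND (q OR p OR NOT p)   (distribute OR over AND)
⇔ q OR p   (simplify)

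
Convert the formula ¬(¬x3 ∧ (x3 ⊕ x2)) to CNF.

¬(¬x3 ∧ (x3 ⊕ x2))
≡ ¬(¬x3 ∧ (x3 ∨ x2) ∧ ¬(x3 ∧ x2))   (expand ⊕)
≡ ¬¬x3 ∨ ¬(x3 ∨ x2) ∨ ¬¬(x3 ∧ x2)   (De Morgan)
≡ x3 ∨ ¬(x3 ∨ x2) ∨ ¬¬(x3 ∧ x2)   (double negation)
≡ x3 ∨ (¬x3 ∧ ¬x2) ∨ ¬¬(x3 ∧ x2)   (De Morgan)
≡ x3 ∨ (¬x3 ∧ ¬x2) ∨ (x3 ∧ x2)   (double negation)
≡ (x3 ∨ ¬x3 ∨ x3) ∧ (x3 ∨ ¬x3 ∨ x2) ∧ (x3 ∨ ¬x2 ∨ x3) ∧ (x3 ∨ ¬x2 ∨ x2)   (distribute ∨ over ∧)
≡ x3 ∨ ¬x2   (simplify)

x3 ∨ ¬x2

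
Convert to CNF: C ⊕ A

C ⊕ A
≡ (C ∨ A) ∧ ¬(C ∧ A)   [expand ⊕]
≡ (C ∨ A) ∧ (¬C ∨ ¬A)   [De Morgan]

(C ∨ A) ∧ (¬C ∨ ¬A)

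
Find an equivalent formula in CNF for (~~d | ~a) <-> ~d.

(~~d | ~a) <-> ~d
≡ ((~~d | ~a) -> ~d) & (~d -> (~~d | ~a))   [eliminate <->]
≡ (~(~~d | ~a) | ~d) & (~d -> (~~d | ~a))   [eliminate ->]
≡ (~(~~d | ~a) | ~d) & (~~d | ~~d | ~a)   [eliminate ->]
≡ ((~~~d & ~~a) | ~d) & (~~d | ~~d | ~a)   [De Morgan]
≡ ((~d & ~~a) | ~d) & (~~d | ~~d | ~a)   [double negation]
≡ ((~d & a) | ~d) & (~~d | ~~d | ~a)   [double negation]
≡ ((~d & a) | ~d) & (d | ~~d | ~a)   [double negation]
≡ ((~d & a) | ~d) & (d | d | ~a)   [double negation]
≡ (~d | ~d) & (a | ~d) & (d | d | ~a)   [distribute | over &]
≡ ~d & (d | ~a)   [simplify]

~d & (d | ~a)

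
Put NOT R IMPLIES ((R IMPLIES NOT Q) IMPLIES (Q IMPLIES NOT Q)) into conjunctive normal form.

NOT R IMPLIES ((R IMPLIES NOT Q) IMPLIES (Q IMPLIES NOT Q))
≡ NOT NOT R OR ((R IMPLIES NOT Q) IMPLIES (Q IMPLIES NOT Q))   [eliminate IMPLIES]
≡ NOT NOT R OR NOT (R IMPLIES NOT Q) OR (Q IMPLIES NOT Q)   [eliminate IMPLIES]
≡ NOT NOT R OR NOT (NOT R OR NOT Q) OR (Q IMPLIES NOT Q)   [eliminate IMPLIES]
≡ NOT NOT R OR NOT (NOT R OR NOT Q) OR NOT Q OR NOT Q   [eliminate IMPLIES]
≡ R OR NOT (NOT R OR NOT Q) OR NOT Q OR NOT Q   [double negation]
≡ R OR (NOT NOT R AND NOT NOT Q) OR NOT Q OR NOT Q   [De Morgan]
≡ R OR (R AND NOT NOT Q) OR NOT Q OR NOT Q   [double negation]
≡ R OR (R AND Q) OR NOT Q OR NOT Q   [double negation]
≡ (R OR R OR NOT Q OR NOT Q) AND (R OR Q OR NOT Q OR NOT Q)   [distribute OR over AND]
≡ R OR NOT Q   [simplify]

R OR NOT Q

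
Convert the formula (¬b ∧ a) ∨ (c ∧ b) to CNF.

(¬b ∨ c) ∧ (a ∨ c) ∧ (a ∨ b)

(¬b ∧ a) ∨ (c ∧ b)
= (¬b ∨ c) ∧ (¬b ∨ b) ∧ (a ∨ c) ∧ (a ∨ b)   [distribute ∨ over ∧]
= (¬b ∨ c) ∧ (a ∨ c) ∧ (a ∨ b)   [simplify]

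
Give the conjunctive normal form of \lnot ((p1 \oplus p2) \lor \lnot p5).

(\lnot p1 \lor p2) \land (\lnot p2 \lor p1) \land p5

\lnot ((p1 \oplus p2) \lor \lnot p5)
= \lnot (((p1 \lor p2) \land \lnot (p1 \land p2)) \lor \lnot p5)   [expand \oplus]
= \lnot ((p1 \lor p2) \land \lnot (p1 \land p2)) \land \lnot \lnot p5   [De Morgan]
= (\lnot (p1 \lor p2) \lor \lnot \lnot (p1 \land p2)) \land \lnot \lnot p5   [De Morgan]
= ((\lnot p1 \land \lnot p2) \lor \lnot \lnot (p1 \land p2)) \land \lnot \lnot p5   [De Morgan]
= ((\lnot p1 \land \lnot p2) \lor (p1 \land p2)) \land \lnot \lnot p5   [double negation]
= ((\lnot p1 \land \lnot p2) \lor (p1 \land p2)) \land p5   [double negation]
= (\lnot p1 \lor p1) \land (\lnot p1 \lor p2) \land (\lnot p2 \lor p1) \land (\lnot p2 \lor p2) \land p5   [distribute \lor over \land]
= (\lnot p1 \lor p2) \land (\lnot p2 \lor p1) \land p5   [simplify]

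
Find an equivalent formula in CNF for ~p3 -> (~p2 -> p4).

~p3 -> (~p2 -> p4)
= ~~p3 | (~p2 -> p4)   (eliminate ->)
= ~~p3 | ~~p2 | p4   (eliminate ->)
= p3 | ~~p2 | p4   (double negation)
= p3 | p2 | p4   (double negation)

p3 | p2 | p4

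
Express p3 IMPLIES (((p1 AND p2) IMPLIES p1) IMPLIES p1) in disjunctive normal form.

p3 IMPLIES (((p1 AND p2) IMPLIES p1) IMPLIES p1)
≡ NOT p3 OR (((p1 AND p2) IMPLIES p1) IMPLIES p1)   [eliminate IMPLIES]
≡ NOT p3 OR NOT ((p1 AND p2) IMPLIES p1) OR p1   [eliminate IMPLIES]
≡ NOT p3 OR NOT (NOT (p1 AND p2) OR p1) OR p1   [eliminate IMPLIES]
≡ NOT p3 OR (NOT NOT (p1 AND p2) AND NOT p1) OR p1   [De Morgan]
≡ NOT p3 OR (p1 AND p2 AND NOT p1) OR p1   [double negation]
≡ NOT p3 OR p1   [simplify]

NOT p3 OR p1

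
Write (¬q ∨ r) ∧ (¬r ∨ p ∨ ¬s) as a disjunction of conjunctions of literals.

(¬q ∧ ¬r) ∨ (¬q ∧ p) ∨ (¬q ∧ ¬s) ∨ (r ∧ p) ∨ (r ∧ ¬s)

(¬q ∨ r) ∧ (¬r ∨ p ∨ ¬s)
= (¬q ∧ ¬r) ∨ (¬q ∧ p) ∨ (¬q ∧ ¬s) ∨ (r ∧ ¬r) ∨ (r ∧ p) ∨ (r ∧ ¬s)   [distribute ∧ over ∨]
= (¬q ∧ ¬r) ∨ (¬q ∧ p) ∨ (¬q ∧ ¬s) ∨ (r ∧ p) ∨ (r ∧ ¬s)   [simplify]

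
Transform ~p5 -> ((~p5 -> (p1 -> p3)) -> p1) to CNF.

p5 | p1

~p5 -> ((~p5 -> (p1 -> p3)) -> p1)
≡ ~~p5 | ((~p5 -> (p1 -> p3)) -> p1)   [eliminate ->]
≡ ~~p5 | ~(~p5 -> (p1 -> p3)) | p1   [eliminate ->]
≡ ~~p5 | ~(~~p5 | (p1 -> p3)) | p1   [eliminate ->]
≡ ~~p5 | ~(~~p5 | ~p1 | p3) | p1   [eliminate ->]
≡ p5 | ~(~~p5 | ~p1 | p3) | p1   [double negation]
≡ p5 | (~~~p5 & ~~p1 & ~p3) | p1   [De Morgan]
≡ p5 | (~p5 & ~~p1 & ~p3) | p1   [double negation]
≡ p5 | (~p5 & p1 & ~p3) | p1   [double negation]
≡ (p5 | ~p5 | p1) & (p5 | p1 | p1) & (p5 | ~p3 | p1)   [distribute | over &]
≡ p5 | p1   [simplify]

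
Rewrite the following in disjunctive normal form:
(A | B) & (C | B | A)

A | B

(A | B) & (C | B | A)
⇔ (A & C) | (A & B) | (A & A) | (B & C) | (B & B) | (B & A)   [distribute & over |]
⇔ A | B   [simplify]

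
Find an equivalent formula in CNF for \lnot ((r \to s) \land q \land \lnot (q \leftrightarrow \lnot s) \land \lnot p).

\lnot ((r \to s) \land q \land \lnot (q \leftrightarrow \lnot s) \land \lnot p)
= \lnot ((\lnot r \lor s) \land q \land \lnot (q \leftrightarrow \lnot s) \land \lnot p)   [eliminate \to]
= \lnot ((\lnot r \lor s) \land q \land \lnot ((q \to \lnot s) \land (\lnot s \to q)) \land \lnot p)   [eliminate \leftrightarrow]
= \lnot ((\lnot r \lor s) \land q \land \lnot ((\lnot q \lor \lnot s) \land (\lnot s \to q)) \land \lnot p)   [eliminate \to]
= \lnot ((\lnot r \lor s) \land q \land \lnot ((\lnot q \lor \lnot s) \land (\lnot \lnot s \lor q)) \land \lnot p)   [eliminate \to]
= \lnot (\lnot r \lor s) \lor \lnot q \lor \lnot \lnot ((\lnot q \lor \lnot s) \land (\lnot \lnot s \lor q)) \lor \lnot \lnot p   [De Morgan]
= (\lnot \lnot r \land \lnot s) \lor \lnot q \lor \lnot \lnot ((\lnot q \lor \lnot s) \land (\lnot \lnot s \lor q)) \lor \lnot \lnot p   [De Morgan]
= (r \land \lnot s) \lor \lnot q \lor \lnot \lnot ((\lnot q \lor \lnot s) \land (\lnot \lnot s \lor q)) \lor \lnot \lnot p   [double negation]
= (r \land \lnot s) \lor \lnot q \lor ((\lnot q \lor \lnot s) \land (\lnot \lnot s \lor q)) \lor \lnot \lnot p   [double negation]
= (r \land \lnot s) \lor \lnot q \lor ((\lnot q \lor \lnot s) \land (s \lor q)) \lor \lnot \lnot p   [double negation]
= (r \land \lnot s) \lor \lnot q \lor ((\lnot q \lor \lnot s) \land (s \lor q)) \lor p   [double negation]
= (r \lor \lnot q \lor \lnot q \lor \lnot s \lor p) \land (r \lor \lnot q \lor s \lor q \lor p) \land (\lnot s \lor \lnot q \lor \lnot q \lor \lnot s \lor p) \land (\lnot s \lor \lnot q \lor s \lor q \lor p)   [distribute \lor over \land]
= \lnot s \lor \lnot q \lor p   [simplify]

\lnot s \lor \lnot q \lor p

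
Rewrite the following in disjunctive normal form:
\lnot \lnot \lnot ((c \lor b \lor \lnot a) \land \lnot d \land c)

\lnot \lnot \lnot ((c \lor b \lor \lnot a) \land \lnot d \land c)
≡ \lnot ((c \lor b \lor \lnot a) \land \lnot d \land c)
≡ \lnot (c \lor b \lor \lnot a) \lor \lnot \lnot d \lor \lnot c
≡ (\lnot c \land \lnot b \land \lnot \lnot a) \lor \lnot \lnot d \lor \lnot c
≡ (\lnot c \land \lnot b \land a) \lor \lnot \lnot d \lor \lnot c
≡ (\lnot c \land \lnot b \land a) \lor d \lor \lnot c
≡ d \lor \lnot c

d \lor \lnot c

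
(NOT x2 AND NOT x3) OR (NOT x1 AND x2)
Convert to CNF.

(NOT x2 AND NOT x3) OR (NOT x1 AND x2)
= (NOT x2 OR NOT x1) AND (NOT x2 OR x2) AND (NOT x3 OR NOT x1) AND (NOT x3 OR x2)   (distribute OR over AND)
= (NOT x2 OR NOT x1) AND (NOT x3 OR NOT x1) AND (NOT x3 OR x2)   (simplify)

(NOT x2 OR NOT x1) AND (NOT x3 OR NOT x1) AND (NOT x3 OR x2)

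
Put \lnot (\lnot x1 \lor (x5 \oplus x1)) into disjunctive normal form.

x1 \land x5

\lnot (\lnot x1 \lor (x5 \oplus x1))
≡ \lnot (\lnot x1 \lor (x5 \land \lnot x1) \lor (\lnot x5 \land x1))   [expand \oplus]
≡ \lnot \lnot x1 \land \lnot (x5 \land \lnot x1) \land \lnot (\lnot x5 \land x1)   [De Morgan]
≡ x1 \land \lnot (x5 \land \lnot x1) \land \lnot (\lnot x5 \land x1)   [double negation]
≡ x1 \land (\lnot x5 \lor \lnot \lnot x1) \land \lnot (\lnot x5 \land x1)   [De Morgan]
≡ x1 \land (\lnot x5 \lor x1) \land \lnot (\lnot x5 \land x1)   [double negation]
≡ x1 \land (\lnot x5 \lor x1) \land (\lnot \lnot x5 \lor \lnot x1)   [De Morgan]
≡ x1 \land (\lnot x5 \lor x1) \land (x5 \lor \lnot x1)   [double negation]
≡ (x1 \land \lnot x5 \land x5) \lor (x1 \land \lnot x5 \land \lnot x1) \lor (x1 \land x1 \land x5) \lor (x1 \land x1 \land \lnot x1)   [distribute \land over \lor]
≡ x1 \land x5   [simplify]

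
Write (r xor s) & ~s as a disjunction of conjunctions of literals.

r & ~s

(r xor s) & ~s
≡ ((r & ~s) | (~r & s)) & ~s
≡ (r & ~s & ~s) | (~r & s & ~s)
≡ r & ~s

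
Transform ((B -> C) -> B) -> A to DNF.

((B -> C) -> B) -> A
≡ ~((B -> C) -> B) | A   — eliminate ->
≡ ~(~(B -> C) | B) | A   — eliminate ->
≡ ~(~(~B | C) | B) | A   — eliminate ->
≡ (~~(~B | C) & ~B) | A   — De Morgan
≡ ((~B | C) & ~B) | A   — double negation
≡ (~B & ~B) | (C & ~B) | A   — distribute & over |
≡ ~B | A   — simplify

~B | A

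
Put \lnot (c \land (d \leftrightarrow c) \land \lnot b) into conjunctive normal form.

\lnot c \lor \lnot d \lor b

\lnot (c \land (d \leftrightarrow c) \land \lnot b)
≡ \lnot (c \land (d \to c) \land (c \to d) \land \lnot b)
≡ \lnot (c \land (\lnot d \lor c) \land (c \to d) \land \lnot b)
≡ \lnot (c \land (\lnot d \lor c) \land (\lnot c \lor d) \land \lnot b)
≡ \lnot c \lor \lnot (\lnot d \lor c) \lor \lnot (\lnot c \lor d) \lor \lnot \lnot b
≡ \lnot c \lor (\lnot \lnot d \land \lnot c) \lor \lnot (\lnot c \lor d) \lor \lnot \lnot b
≡ \lnot c \lor (d \land \lnot c) \lor \lnot (\lnot c \lor d) \lor \lnot \lnot b
≡ \lnot c \lor (d \land \lnot c) \lor (\lnot \lnot c \land \lnot d) \lor \lnot \lnot b
≡ \lnot c \lor (d \land \lnot c) \lor (c \land \lnot d) \lor \lnot \lnot b
≡ \lnot c \lor (d \land \lnot c) \lor (c \land \lnot d) \lor b
≡ (\lnot c \lor d \lor c \lor b) \land (\lnot c \lor d \lor \lnot d \lor b) \land (\lnot c \lor \lnot c \lor c \lor b) \land (\lnot c \lor \lnot c \lor \lnot d \lor b)
≡ \lnot c \lor \lnot d \lor b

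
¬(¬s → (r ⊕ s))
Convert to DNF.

¬(¬s → (r ⊕ s))
= ¬(¬¬s ∨ (r ⊕ s))   (eliminate →)
= ¬(¬¬s ∨ (r ∧ ¬s) ∨ (¬r ∧ s))   (expand ⊕)
= ¬¬¬s ∧ ¬(r ∧ ¬s) ∧ ¬(¬r ∧ s)   (De Morgan)
= ¬s ∧ ¬(r ∧ ¬s) ∧ ¬(¬r ∧ s)   (double negation)
= ¬s ∧ (¬r ∨ ¬¬s) ∧ ¬(¬r ∧ s)   (De Morgan)
= ¬s ∧ (¬r ∨ s) ∧ ¬(¬r ∧ s)   (double negation)
= ¬s ∧ (¬r ∨ s) ∧ (¬¬r ∨ ¬s)   (De Morgan)
= ¬s ∧ (¬r ∨ s) ∧ (r ∨ ¬s)   (double negation)
= (¬s ∧ ¬r ∧ r) ∨ (¬s ∧ ¬r ∧ ¬s) ∨ (¬s ∧ s ∧ r) ∨ (¬s ∧ s ∧ ¬s)   (distribute ∧ over ∨)
= ¬s ∧ ¬r   (simplify)

¬s ∧ ¬r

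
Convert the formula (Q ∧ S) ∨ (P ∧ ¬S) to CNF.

(Q ∨ P) ∧ (Q ∨ ¬S) ∧ (S ∨ P)

(Q ∧ S) ∨ (P ∧ ¬S)
≡ (Q ∨ P) ∧ (Q ∨ ¬S) ∧ (S ∨ P) ∧ (S ∨ ¬S)
≡ (Q ∨ P) ∧ (Q ∨ ¬S) ∧ (S ∨ P)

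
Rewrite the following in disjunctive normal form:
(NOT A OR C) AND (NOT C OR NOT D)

(NOT A AND NOT C) OR (NOT A AND NOT D) OR (C AND NOT D)

(NOT A OR C) AND (NOT C OR NOT D)
≡ (NOT A AND NOT C) OR (NOT A AND NOT D) OR (C AND NOT C) OR (C AND NOT D)   — distribute AND over OR
≡ (NOT A AND NOT C) OR (NOT A AND NOT D) OR (C AND NOT D)   — simplify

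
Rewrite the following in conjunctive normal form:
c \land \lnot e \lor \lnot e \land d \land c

c \land \lnot e

c \land \lnot e \lor \lnot e \land d \land c
≡ (c \lor \lnot e) \land (c \lor d) \land (c \lor c) \land (\lnot e \lor \lnot e) \land (\lnot e \lor d) \land (\lnot e \lor c)   [distribute \lor over \land]
≡ c \land \lnot e   [simplify]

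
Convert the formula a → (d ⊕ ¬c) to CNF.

a → (d ⊕ ¬c)
⇔ ¬a ∨ (d ⊕ ¬c)   [eliminate →]
⇔ ¬a ∨ ((d ∨ ¬c) ∧ ¬(d ∧ ¬c))   [expand ⊕]
⇔ ¬a ∨ ((d ∨ ¬c) ∧ (¬d ∨ ¬¬c))   [De Morgan]
⇔ ¬a ∨ ((d ∨ ¬c) ∧ (¬d ∨ c))   [double negation]
⇔ (¬a ∨ d ∨ ¬c) ∧ (¬a ∨ ¬d ∨ c)   [distribute ∨ over ∧]

(¬a ∨ d ∨ ¬c) ∧ (¬a ∨ ¬d ∨ c)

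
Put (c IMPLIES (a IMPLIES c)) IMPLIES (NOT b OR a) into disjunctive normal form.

(c IMPLIES (a IMPLIES c)) IMPLIES (NOT b OR a)
≡ NOT (c IMPLIES (a IMPLIES c)) OR NOT b OR a   [eliminate IMPLIES]
≡ NOT (NOT c OR (a IMPLIES c)) OR NOT b OR a   [eliminate IMPLIES]
≡ NOT (NOT c OR NOT a OR c) OR NOT b OR a   [eliminate IMPLIES]
≡ (NOT NOT c AND NOT NOT a AND NOT c) OR NOT b OR a   [De Morgan]
≡ (c AND NOT NOT a AND NOT c) OR NOT b OR a   [double negation]
≡ (c AND a AND NOT c) OR NOT b OR a   [double negation]
≡ NOT b OR a   [simplify]

NOT b OR a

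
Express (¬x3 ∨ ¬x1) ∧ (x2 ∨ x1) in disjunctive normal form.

(¬x3 ∧ x2) ∨ (¬x3 ∧ x1) ∨ (¬x1 ∧ x2)

(¬x3 ∨ ¬x1) ∧ (x2 ∨ x1)
≡ (¬x3 ∧ x2) ∨ (¬x3 ∧ x1) ∨ (¬x1 ∧ x2) ∨ (¬x1 ∧ x1)   (distribute ∧ over ∨)
≡ (¬x3 ∧ x2) ∨ (¬x3 ∧ x1) ∨ (¬x1 ∧ x2)   (simplify)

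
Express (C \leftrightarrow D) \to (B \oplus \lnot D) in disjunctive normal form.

(C \land \lnot D) \lor (D \land \lnot C) \lor (B \land D) \lor (\lnot B \land \lnot D)

(C \leftrightarrow D) \to (B \oplus \lnot D)
= \lnot (C \leftrightarrow D) \lor (B \oplus \lnot D)
= \lnot ((C \to D) \land (D \to C)) \lor (B \oplus \lnot D)
= \lnot ((\lnot C \lor D) \land (D \to C)) \lor (B \oplus \lnot D)
= \lnot ((\lnot C \lor D) \land (\lnot D \lor C)) \lor (B \oplus \lnot D)
= \lnot ((\lnot C \lor D) \land (\lnot D \lor C)) \lor (B \land \lnot \lnot D) \lor (\lnot B \land \lnot D)
= \lnot (\lnot C \lor D) \lor \lnot (\lnot D \lor C) \lor (B \land \lnot \lnot D) \lor (\lnot B \land \lnot D)
= (\lnot \lnot C \land \lnot D) \lor \lnot (\lnot D \lor C) \lor (B \land \lnot \lnot D) \lor (\lnot B \land \lnot D)
= (C \land \lnot D) \lor \lnot (\lnot D \lor C) \lor (B \land \lnot \lnot D) \lor (\lnot B \land \lnot D)
= (C \land \lnot D) \lor (\lnot \lnot D \land \lnot C) \lor (B \land \lnot \lnot D) \lor (\lnot B \land \lnot D)
= (C \land \lnot D) \lor (D \land \lnot C) \lor (B \land \lnot \lnot D) \lor (\lnot B \land \lnot D)
= (C \land \lnot D) \lor (D \land \lnot C) \lor (B \land D) \lor (\lnot B \land \lnot D)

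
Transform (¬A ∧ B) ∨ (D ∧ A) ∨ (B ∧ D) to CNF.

(¬A ∨ D) ∧ (B ∨ D) ∧ (B ∨ A)

(¬A ∧ B) ∨ (D ∧ A) ∨ (B ∧ D)
≡ (¬A ∨ D ∨ B) ∧ (¬A ∨ D ∨ D) ∧ (¬A ∨ A ∨ B) ∧ (¬A ∨ A ∨ D) ∧ (B ∨ D ∨ B) ∧ (B ∨ D ∨ D) ∧ (B ∨ A ∨ B) ∧ (B ∨ A ∨ D)   — distribute ∨ over ∧
≡ (¬A ∨ D) ∧ (B ∨ D) ∧ (B ∨ A)   — simplify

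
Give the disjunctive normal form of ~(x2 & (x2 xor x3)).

~(x2 & (x2 xor x3))
≡ ~(x2 & ((x2 & ~x3) | (~x2 & x3)))   [expand xor]
≡ ~x2 | ~((x2 & ~x3) | (~x2 & x3))   [De Morgan]
≡ ~x2 | (~(x2 & ~x3) & ~(~x2 & x3))   [De Morgan]
≡ ~x2 | ((~x2 | ~~x3) & ~(~x2 & x3))   [De Morgan]
≡ ~x2 | ((~x2 | x3) & ~(~x2 & x3))   [double negation]
≡ ~x2 | ((~x2 | x3) & (~~x2 | ~x3))   [De Morgan]
≡ ~x2 | ((~x2 | x3) & (x2 | ~x3))   [double negation]
≡ ~x2 | (~x2 & x2) | (~x2 & ~x3) | (x3 & x2) | (x3 & ~x3)   [distribute & over |]
≡ ~x2 | (x3 & x2)   [simplify]

~x2 | (x3 & x2)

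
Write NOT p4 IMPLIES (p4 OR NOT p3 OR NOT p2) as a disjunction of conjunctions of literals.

p4 OR NOT p3 OR NOT p2

NOT p4 IMPLIES (p4 OR NOT p3 OR NOT p2)
= NOT NOT p4 OR p4 OR NOT p3 OR NOT p2   (eliminate IMPLIES)
= p4 OR p4 OR NOT p3 OR NOT p2   (double negation)
= p4 OR NOT p3 OR NOT p2   (simplify)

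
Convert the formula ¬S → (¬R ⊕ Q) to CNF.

(S ∨ ¬R ∨ Q) ∧ (S ∨ R ∨ ¬Q)

¬S → (¬R ⊕ Q)
≡ ¬¬S ∨ (¬R ⊕ Q)   (eliminate →)
≡ ¬¬S ∨ ((¬R ∨ Q) ∧ ¬(¬R ∧ Q))   (expand ⊕)
≡ S ∨ ((¬R ∨ Q) ∧ ¬(¬R ∧ Q))   (double negation)
≡ S ∨ ((¬R ∨ Q) ∧ (¬¬R ∨ ¬Q))   (De Morgan)
≡ S ∨ ((¬R ∨ Q) ∧ (R ∨ ¬Q))   (double negation)
≡ (S ∨ ¬R ∨ Q) ∧ (S ∨ R ∨ ¬Q)   (distribute ∨ over ∧)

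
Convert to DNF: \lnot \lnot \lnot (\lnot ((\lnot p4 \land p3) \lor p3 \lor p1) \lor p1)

\lnot \lnot \lnot (\lnot ((\lnot p4 \land p3) \lor p3 \lor p1) \lor p1)
= \lnot (\lnot ((\lnot p4 \land p3) \lor p3 \lor p1) \lor p1)   [double negation]
= \lnot \lnot ((\lnot p4 \land p3) \lor p3 \lor p1) \land \lnot p1   [De Morgan]
= ((\lnot p4 \land p3) \lor p3 \lor p1) \land \lnot p1   [double negation]
= (\lnot p4 \land p3 \land \lnot p1) \lor (p3 \land \lnot p1) \lor (p1 \land \lnot p1)   [distribute \land over \lor]
= p3 \land \lnot p1   [simplify]

p3 \land \lnot p1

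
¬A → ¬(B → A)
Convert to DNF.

¬A → ¬(B → A)
⇔ ¬¬A ∨ ¬(B → A)   (eliminate →)
⇔ ¬¬A ∨ ¬(¬B ∨ A)   (eliminate →)
⇔ A ∨ ¬(¬B ∨ A)   (double negation)
⇔ A ∨ (¬¬B ∧ ¬A)   (De Morgan)
⇔ A ∨ (B ∧ ¬A)   (double negation)

A ∨ (B ∧ ¬A)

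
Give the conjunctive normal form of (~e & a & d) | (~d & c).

(~e | ~d) & (~e | c) & (a | ~d) & (a | c) & (d | c)

(~e & a & d) | (~d & c)
= (~e | ~d) & (~e | c) & (a | ~d) & (a | c) & (d | ~d) & (d | c)   — distribute | over &
= (~e | ~d) & (~e | c) & (a | ~d) & (a | c) & (d | c)   — simplify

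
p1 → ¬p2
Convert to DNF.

p1 → ¬p2
≡ ¬p1 ∨ ¬p2

¬p1 ∨ ¬p2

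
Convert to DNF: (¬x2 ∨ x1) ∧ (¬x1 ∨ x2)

¬x2 ∧ ¬x1 ∨ x1 ∧ x2

(¬x2 ∨ x1) ∧ (¬x1 ∨ x2)
≡ ¬x2 ∧ ¬x1 ∨ ¬x2 ∧ x2 ∨ x1 ∧ ¬x1 ∨ x1 ∧ x2   [distribute ∧ over ∨]
≡ ¬x2 ∧ ¬x1 ∨ x1 ∧ x2   [simplify]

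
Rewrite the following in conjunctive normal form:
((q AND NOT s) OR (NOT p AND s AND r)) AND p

(q OR NOT p) AND (q OR s) AND (q OR r) AND (NOT s OR NOT p) AND (NOT s OR r) AND p

((q AND NOT s) OR (NOT p AND s AND r)) AND p
≡ (q OR NOT p) AND (q OR s) AND (q OR r) AND (NOT s OR NOT p) AND (NOT s OR s) AND (NOT s OR r) AND p   [distribute OR over AND]
≡ (q OR NOT p) AND (q OR s) AND (q OR r) AND (NOT s OR NOT p) AND (NOT s OR r) AND p   [simplify]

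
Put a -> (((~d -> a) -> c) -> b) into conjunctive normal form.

~a | ~c | b

a -> (((~d -> a) -> c) -> b)
≡ ~a | (((~d -> a) -> c) -> b)   — eliminate ->
≡ ~a | ~((~d -> a) -> c) | b   — eliminate ->
≡ ~a | ~(~(~d -> a) | c) | b   — eliminate ->
≡ ~a | ~(~(~~d | a) | c) | b   — eliminate ->
≡ ~a | (~~(~~d | a) & ~c) | b   — De Morgan
≡ ~a | ((~~d | a) & ~c) | b   — double negation
≡ ~a | ((d | a) & ~c) | b   — double negation
≡ (~a | d | a | b) & (~a | ~c | b)   — distribute | over &
≡ ~a | ~c | b   — simplify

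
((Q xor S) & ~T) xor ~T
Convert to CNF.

~T & (~Q | S | T) & (~S | Q | T)

((Q xor S) & ~T) xor ~T
⇔ (((Q xor S) & ~T) | ~T) & ~((Q xor S) & ~T & ~T)   [expand xor]
⇔ (((Q | S) & ~(Q & S) & ~T) | ~T) & ~((Q xor S) & ~T & ~T)   [expand xor]
⇔ (((Q | S) & ~(Q & S) & ~T) | ~T) & ~((Q | S) & ~(Q & S) & ~T & ~T)   [expand xor]
⇔ (((Q | S) & (~Q | ~S) & ~T) | ~T) & ~((Q | S) & ~(Q & S) & ~T & ~T)   [De Morgan]
⇔ (((Q | S) & (~Q | ~S) & ~T) | ~T) & (~(Q | S) | ~~(Q & S) | ~~T | ~~T)   [De Morgan]
⇔ (((Q | S) & (~Q | ~S) & ~T) | ~T) & ((~Q & ~S) | ~~(Q & S) | ~~T | ~~T)   [De Morgan]
⇔ (((Q | S) & (~Q | ~S) & ~T) | ~T) & ((~Q & ~S) | (Q & S) | ~~T | ~~T)   [double negation]
⇔ (((Q | S) & (~Q | ~S) & ~T) | ~T) & ((~Q & ~S) | (Q & S) | T | ~~T)   [double negation]
⇔ (((Q | S) & (~Q | ~S) & ~T) | ~T) & ((~Q & ~S) | (Q & S) | T | T)   [double negation]
⇔ (Q | S | ~T) & (~Q | ~S | ~T) & (~T | ~T) & (~Q | Q | T | T) & (~Q | S | T | T) & (~S | Q | T | T) & (~S | S | T | T)   [distribute | over &]
⇔ ~T & (~Q | S | T) & (~S | Q | T)   [simplify]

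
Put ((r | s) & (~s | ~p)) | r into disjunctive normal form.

((r | s) & (~s | ~p)) | r
⇔ (r & ~s) | (r & ~p) | (s & ~s) | (s & ~p) | r
⇔ (s & ~p) | r

(s & ~p) | r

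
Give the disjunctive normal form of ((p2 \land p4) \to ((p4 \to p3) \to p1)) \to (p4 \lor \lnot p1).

((p2 \land p4) \to ((p4 \to p3) \to p1)) \to (p4 \lor \lnot p1)
≡ \lnot ((p2 \land p4) \to ((p4 \to p3) \to p1)) \lor p4 \lor \lnot p1   (eliminate \to)
≡ \lnot (\lnot (p2 \land p4) \lor ((p4 \to p3) \to p1)) \lor p4 \lor \lnot p1   (eliminate \to)
≡ \lnot (\lnot (p2 \land p4) \lor \lnot (p4 \to p3) \lor p1) \lor p4 \lor \lnot p1   (eliminate \to)
≡ \lnot (\lnot (p2 \land p4) \lor \lnot (\lnot p4 \lor p3) \lor p1) \lor p4 \lor \lnot p1   (eliminate \to)
≡ (\lnot \lnot (p2 \land p4) \land \lnot \lnot (\lnot p4 \lor p3) \land \lnot p1) \lor p4 \lor \lnot p1   (De Morgan)
≡ (p2 \land p4 \land \lnot \lnot (\lnot p4 \lor p3) \land \lnot p1) \lor p4 \lor \lnot p1   (double negation)
≡ (p2 \land p4 \land (\lnot p4 \lor p3) \land \lnot p1) \lor p4 \lor \lnot p1   (double negation)
≡ (p2 \land p4 \land \lnot p4 \land \lnot p1) \lor (p2 \land p4 \land p3 \land \lnot p1) \lor p4 \lor \lnot p1   (distribute \land over \lor)
≡ p4 \lor \lnot p1   (simplify)

p4 \lor \lnot p1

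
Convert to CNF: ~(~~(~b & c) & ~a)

~(~~(~b & c) & ~a)
≡ ~~~(~b & c) | ~~a   [De Morgan]
≡ ~(~b & c) | ~~a   [double negation]
≡ ~~b | ~c | ~~a   [De Morgan]
≡ b | ~c | ~~a   [double negation]
≡ b | ~c | a   [double negation]

b | ~c | a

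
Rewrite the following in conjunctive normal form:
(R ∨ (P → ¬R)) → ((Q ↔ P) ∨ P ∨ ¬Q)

P ∨ ¬Q

(R ∨ (P → ¬R)) → ((Q ↔ P) ∨ P ∨ ¬Q)
≡ ¬(R ∨ (P → ¬R)) ∨ (Q ↔ P) ∨ P ∨ ¬Q   — eliminate →
≡ ¬(R ∨ ¬P ∨ ¬R) ∨ (Q ↔ P) ∨ P ∨ ¬Q   — eliminate →
≡ ¬(R ∨ ¬P ∨ ¬R) ∨ ((Q → P) ∧ (P → Q)) ∨ P ∨ ¬Q   — eliminate ↔
≡ ¬(R ∨ ¬P ∨ ¬R) ∨ ((¬Q ∨ P) ∧ (P → Q)) ∨ P ∨ ¬Q   — eliminate →
≡ ¬(R ∨ ¬P ∨ ¬R) ∨ ((¬Q ∨ P) ∧ (¬P ∨ Q)) ∨ P ∨ ¬Q   — eliminate →
≡ (¬R ∧ ¬¬P ∧ ¬¬R) ∨ ((¬Q ∨ P) ∧ (¬P ∨ Q)) ∨ P ∨ ¬Q   — De Morgan
≡ (¬R ∧ P ∧ ¬¬R) ∨ ((¬Q ∨ P) ∧ (¬P ∨ Q)) ∨ P ∨ ¬Q   — double negation
≡ (¬R ∧ P ∧ R) ∨ ((¬Q ∨ P) ∧ (¬P ∨ Q)) ∨ P ∨ ¬Q   — double negation
≡ (¬R ∨ ¬Q ∨ P ∨ P ∨ ¬Q) ∧ (¬R ∨ ¬P ∨ Q ∨ P ∨ ¬Q) ∧ (P ∨ ¬Q ∨ P ∨ P ∨ ¬Q) ∧ (P ∨ ¬P ∨ Q ∨ P ∨ ¬Q) ∧ (R ∨ ¬Q ∨ P ∨ P ∨ ¬Q) ∧ (R ∨ ¬P ∨ Q ∨ P ∨ ¬Q)   — distribute ∨ over ∧
≡ P ∨ ¬Q   — simplify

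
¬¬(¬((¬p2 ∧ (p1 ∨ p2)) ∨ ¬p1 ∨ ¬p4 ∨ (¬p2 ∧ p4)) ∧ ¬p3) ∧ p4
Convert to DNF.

p2 ∧ p1 ∧ p4 ∧ ¬p3

¬¬(¬((¬p2 ∧ (p1 ∨ p2)) ∨ ¬p1 ∨ ¬p4 ∨ (¬p2 ∧ p4)) ∧ ¬p3) ∧ p4
≡ ¬((¬p2 ∧ (p1 ∨ p2)) ∨ ¬p1 ∨ ¬p4 ∨ (¬p2 ∧ p4)) ∧ ¬p3 ∧ p4   (double negation)
≡ ¬(¬p2 ∧ (p1 ∨ p2)) ∧ ¬¬p1 ∧ ¬¬p4 ∧ ¬(¬p2 ∧ p4) ∧ ¬p3 ∧ p4   (De Morgan)
≡ (¬¬p2 ∨ ¬(p1 ∨ p2)) ∧ ¬¬p1 ∧ ¬¬p4 ∧ ¬(¬p2 ∧ p4) ∧ ¬p3 ∧ p4   (De Morgan)
≡ (p2 ∨ ¬(p1 ∨ p2)) ∧ ¬¬p1 ∧ ¬¬p4 ∧ ¬(¬p2 ∧ p4) ∧ ¬p3 ∧ p4   (double negation)
≡ (p2 ∨ (¬p1 ∧ ¬p2)) ∧ ¬¬p1 ∧ ¬¬p4 ∧ ¬(¬p2 ∧ p4) ∧ ¬p3 ∧ p4   (De Morgan)
≡ (p2 ∨ (¬p1 ∧ ¬p2)) ∧ p1 ∧ ¬¬p4 ∧ ¬(¬p2 ∧ p4) ∧ ¬p3 ∧ p4   (double negation)
≡ (p2 ∨ (¬p1 ∧ ¬p2)) ∧ p1 ∧ p4 ∧ ¬(¬p2 ∧ p4) ∧ ¬p3 ∧ p4   (double negation)
≡ (p2 ∨ (¬p1 ∧ ¬p2)) ∧ p1 ∧ p4 ∧ (¬¬p2 ∨ ¬p4) ∧ ¬p3 ∧ p4   (De Morgan)
≡ (p2 ∨ (¬p1 ∧ ¬p2)) ∧ p1 ∧ p4 ∧ (p2 ∨ ¬p4) ∧ ¬p3 ∧ p4   (double negation)
≡ (p2 ∧ p1 ∧ p4 ∧ p2 ∧ ¬p3 ∧ p4) ∨ (p2 ∧ p1 ∧ p4 ∧ ¬p4 ∧ ¬p3 ∧ p4) ∨ (¬p1 ∧ ¬p2 ∧ p1 ∧ p4 ∧ p2 ∧ ¬p3 ∧ p4) ∨ (¬p1 ∧ ¬p2 ∧ p1 ∧ p4 ∧ ¬p4 ∧ ¬p3 ∧ p4)   (distribute ∧ over ∨)
≡ p2 ∧ p1 ∧ p4 ∧ ¬p3   (simplify)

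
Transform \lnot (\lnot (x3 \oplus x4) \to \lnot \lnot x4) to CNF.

\lnot (\lnot (x3 \oplus x4) \to \lnot \lnot x4)
⇔ \lnot (\lnot \lnot (x3 \oplus x4) \lor \lnot \lnot x4)   — eliminate \to
⇔ \lnot (\lnot \lnot ((x3 \lor x4) \land \lnot (x3 \land x4)) \lor \lnot \lnot x4)   — expand \oplus
⇔ \lnot \lnot \lnot ((x3 \lor x4) \land \lnot (x3 \land x4)) \land \lnot \lnot \lnot x4   — De Morgan
⇔ \lnot ((x3 \lor x4) \land \lnot (x3 \land x4)) \land \lnot \lnot \lnot x4   — double negation
⇔ (\lnot (x3 \lor x4) \lor \lnot \lnot (x3 \land x4)) \land \lnot \lnot \lnot x4   — De Morgan
⇔ (\lnot x3 \land \lnot x4 \lor \lnot \lnot (x3 \land x4)) \land \lnot \lnot \lnot x4   — De Morgan
⇔ (\lnot x3 \land \lnot x4 \lor x3 \land x4) \land \lnot \lnot \lnot x4   — double negation
⇔ (\lnot x3 \land \lnot x4 \lor x3 \land x4) \land \lnot x4   — double negation
⇔ (\lnot x3 \lor x3) \land (\lnot x3 \lor x4) \land (\lnot x4 \lor x3) \land (\lnot x4 \lor x4) \land \lnot x4   — distribute \lor over \land
⇔ (\lnot x3 \lor x4) \land \lnot x4   — simplify

(\lnot x3 \lor x4) \land \lnot x4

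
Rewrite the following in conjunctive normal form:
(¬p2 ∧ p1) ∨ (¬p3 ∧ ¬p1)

(¬p2 ∨ ¬p3) ∧ (¬p2 ∨ ¬p1) ∧ (p1 ∨ ¬p3)

(¬p2 ∧ p1) ∨ (¬p3 ∧ ¬p1)
≡ (¬p2 ∨ ¬p3) ∧ (¬p2 ∨ ¬p1) ∧ (p1 ∨ ¬p3) ∧ (p1 ∨ ¬p1)   (distribute ∨ over ∧)
≡ (¬p2 ∨ ¬p3) ∧ (¬p2 ∨ ¬p1) ∧ (p1 ∨ ¬p3)   (simplify)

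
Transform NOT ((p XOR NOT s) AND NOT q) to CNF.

(NOT p OR NOT s OR q) AND (s OR p OR q)

NOT ((p XOR NOT s) AND NOT q)
= NOT ((p OR NOT s) AND NOT (p AND NOT s) AND NOT q)   [expand XOR]
= NOT (p OR NOT s) OR NOT NOT (p AND NOT s) OR NOT NOT q   [De Morgan]
= (NOT p AND NOT NOT s) OR NOT NOT (p AND NOT s) OR NOT NOT q   [De Morgan]
= (NOT p AND s) OR NOT NOT (p AND NOT s) OR NOT NOT q   [double negation]
= (NOT p AND s) OR (p AND NOT s) OR NOT NOT q   [double negation]
= (NOT p AND s) OR (p AND NOT s) OR q   [double negation]
= (NOT p OR p OR q) AND (NOT p OR NOT s OR q) AND (s OR p OR q) AND (s OR NOT s OR q)   [distribute OR over AND]
= (NOT p OR NOT s OR q) AND (s OR p OR q)   [simplify]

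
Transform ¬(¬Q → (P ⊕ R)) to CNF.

¬(¬Q → (P ⊕ R))
⇔ ¬(¬¬Q ∨ (P ⊕ R))   [eliminate →]
⇔ ¬(¬¬Q ∨ ((P ∨ R) ∧ ¬(P ∧ R)))   [expand ⊕]
⇔ ¬¬¬Q ∧ ¬((P ∨ R) ∧ ¬(P ∧ R))   [De Morgan]
⇔ ¬Q ∧ ¬((P ∨ R) ∧ ¬(P ∧ R))   [double negation]
⇔ ¬Q ∧ (¬(P ∨ R) ∨ ¬¬(P ∧ R))   [De Morgan]
⇔ ¬Q ∧ ((¬P ∧ ¬R) ∨ ¬¬(P ∧ R))   [De Morgan]
⇔ ¬Q ∧ ((¬P ∧ ¬R) ∨ (P ∧ R))   [double negation]
⇔ ¬Q ∧ (¬P ∨ P) ∧ (¬P ∨ R) ∧ (¬R ∨ P) ∧ (¬R ∨ R)   [distribute ∨ over ∧]
⇔ ¬Q ∧ (¬P ∨ R) ∧ (¬R ∨ P)   [simplify]

¬Q ∧ (¬P ∨ R) ∧ (¬R ∨ P)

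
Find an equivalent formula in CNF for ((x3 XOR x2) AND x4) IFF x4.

((x3 XOR x2) AND x4) IFF x4
≡ (((x3 XOR x2) AND x4) IMPLIES x4) AND (x4 IMPLIES ((x3 XOR x2) AND x4))   — eliminate IFF
≡ (NOT ((x3 XOR x2) AND x4) OR x4) AND (x4 IMPLIES ((x3 XOR x2) AND x4))   — eliminate IMPLIES
≡ (NOT ((x3 OR x2) AND NOT (x3 AND x2) AND x4) OR x4) AND (x4 IMPLIES ((x3 XOR x2) AND x4))   — expand XOR
≡ (NOT ((x3 OR x2) AND NOT (x3 AND x2) AND x4) OR x4) AND (NOT x4 OR ((x3 XOR x2) AND x4))   — eliminate IMPLIES
≡ (NOT ((x3 OR x2) AND NOT (x3 AND x2) AND x4) OR x4) AND (NOT x4 OR ((x3 OR x2) AND NOT (x3 AND x2) AND x4))   — expand XOR
≡ (NOT (x3 OR x2) OR NOT NOT (x3 AND x2) OR NOT x4 OR x4) AND (NOT x4 OR ((x3 OR x2) AND NOT (x3 AND x2) AND x4))   — De Morgan
≡ ((NOT x3 AND NOT x2) OR NOT NOT (x3 AND x2) OR NOT x4 OR x4) AND (NOT x4 OR ((x3 OR x2) AND NOT (x3 AND x2) AND x4))   — De Morgan
≡ ((NOT x3 AND NOT x2) OR (x3 AND x2) OR NOT x4 OR x4) AND (NOT x4 OR ((x3 OR x2) AND NOT (x3 AND x2) AND x4))   — double negation
≡ ((NOT x3 AND NOT x2) OR (x3 AND x2) OR NOT x4 OR x4) AND (NOT x4 OR ((x3 OR x2) AND (NOT x3 OR NOT x2) AND x4))   — De Morgan
≡ (NOT x3 OR x3 OR NOT x4 OR x4) AND (NOT x3 OR x2 OR NOT x4 OR x4) AND (NOT x2 OR x3 OR NOT x4 OR x4) AND (NOT x2 OR x2 OR NOT x4 OR x4) AND (NOT x4 OR x3 OR x2) AND (NOT x4 OR NOT x3 OR NOT x2) AND (NOT x4 OR x4)   — distribute OR over AND
≡ (NOT x4 OR x3 OR x2) AND (NOT x4 OR NOT x3 OR NOT x2)   — simplify

(NOT x4 OR x3 OR x2) AND (NOT x4 OR NOT x3 OR NOT x2)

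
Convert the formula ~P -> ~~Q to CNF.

~P -> ~~Q
⇔ ~~P | ~~Q   [eliminate ->]
⇔ P | ~~Q   [double negation]
⇔ P | Q   [double negation]

P | Q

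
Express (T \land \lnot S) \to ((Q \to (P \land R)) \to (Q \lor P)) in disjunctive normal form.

(T \land \lnot S) \to ((Q \to (P \land R)) \to (Q \lor P))
≡ \lnot (T \land \lnot S) \lor ((Q \to (P \land R)) \to (Q \lor P))   [eliminate \to]
≡ \lnot (T \land \lnot S) \lor \lnot (Q \to (P \land R)) \lor Q \lor P   [eliminate \to]
≡ \lnot (T \land \lnot S) \lor \lnot (\lnot Q \lor (P \land R)) \lor Q \lor P   [eliminate \to]
≡ \lnot T \lor \lnot \lnot S \lor \lnot (\lnot Q \lor (P \land R)) \lor Q \lor P   [De Morgan]
≡ \lnot T \lor S \lor \lnot (\lnot Q \lor (P \land R)) \lor Q \lor P   [double negation]
≡ \lnot T \lor S \lor (\lnot \lnot Q \land \lnot (P \land R)) \lor Q \lor P   [De Morgan]
≡ \lnot T \lor S \lor (Q \land \lnot (P \land R)) \lor Q \lor P   [double negation]
≡ \lnot T \lor S \lor (Q \land (\lnot P \lor \lnot R)) \lor Q \lor P   [De Morgan]
≡ \lnot T \lor S \lor (Q \land \lnot P) \lor (Q \land \lnot R) \lor Q \lor P   [distribute \land over \lor]
≡ \lnot T \lor S \lor Q \lor P   [simplify]

\lnot T \lor S \lor Q \lor P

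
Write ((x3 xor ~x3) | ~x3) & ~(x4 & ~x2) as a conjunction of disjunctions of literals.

~x4 | x2

((x3 xor ~x3) | ~x3) & ~(x4 & ~x2)
= (((x3 | ~x3) & ~(x3 & ~x3)) | ~x3) & ~(x4 & ~x2)   (expand xor)
= (((x3 | ~x3) & (~x3 | ~~x3)) | ~x3) & ~(x4 & ~x2)   (De Morgan)
= (((x3 | ~x3) & (~x3 | x3)) | ~x3) & ~(x4 & ~x2)   (double negation)
= (((x3 | ~x3) & (~x3 | x3)) | ~x3) & (~x4 | ~~x2)   (De Morgan)
= (((x3 | ~x3) & (~x3 | x3)) | ~x3) & (~x4 | x2)   (double negation)
= (x3 | ~x3 | ~x3) & (~x3 | x3 | ~x3) & (~x4 | x2)   (distribute | over &)
= ~x4 | x2   (simplify)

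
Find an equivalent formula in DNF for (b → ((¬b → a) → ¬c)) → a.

b ∧ c ∨ a

(b → ((¬b → a) → ¬c)) → a
⇔ ¬(b → ((¬b → a) → ¬c)) ∨ a   (eliminate →)
⇔ ¬(¬b ∨ ((¬b → a) → ¬c)) ∨ a   (eliminate →)
⇔ ¬(¬b ∨ ¬(¬b → a) ∨ ¬c) ∨ a   (eliminate →)
⇔ ¬(¬b ∨ ¬(¬¬b ∨ a) ∨ ¬c) ∨ a   (eliminate →)
⇔ ¬¬b ∧ ¬¬(¬¬b ∨ a) ∧ ¬¬c ∨ a   (De Morgan)
⇔ b ∧ ¬¬(¬¬b ∨ a) ∧ ¬¬c ∨ a   (double negation)
⇔ b ∧ (¬¬b ∨ a) ∧ ¬¬c ∨ a   (double negation)
⇔ b ∧ (b ∨ a) ∧ ¬¬c ∨ a   (double negation)
⇔ b ∧ (b ∨ a) ∧ c ∨ a   (double negation)
⇔ b ∧ b ∧ c ∨ b ∧ a ∧ c ∨ a   (distribute ∧ over ∨)
⇔ b ∧ c ∨ a   (simplify)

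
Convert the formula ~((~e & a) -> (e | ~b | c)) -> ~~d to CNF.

~((~e & a) -> (e | ~b | c)) -> ~~d
= ~~((~e & a) -> (e | ~b | c)) | ~~d   [eliminate ->]
= ~~(~(~e & a) | e | ~b | c) | ~~d   [eliminate ->]
= ~(~e & a) | e | ~b | c | ~~d   [double negation]
= ~~e | ~a | e | ~b | c | ~~d   [De Morgan]
= e | ~a | e | ~b | c | ~~d   [double negation]
= e | ~a | e | ~b | c | d   [double negation]
= e | ~a | ~b | c | d   [simplify]

e | ~a | ~b | c | d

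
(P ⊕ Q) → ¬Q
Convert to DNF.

(Q ∧ P) ∨ ¬Q

(P ⊕ Q) → ¬Q
≡ ¬(P ⊕ Q) ∨ ¬Q   (eliminate →)
≡ ¬((P ∧ ¬Q) ∨ (¬P ∧ Q)) ∨ ¬Q   (expand ⊕)
≡ (¬(P ∧ ¬Q) ∧ ¬(¬P ∧ Q)) ∨ ¬Q   (De Morgan)
≡ ((¬P ∨ ¬¬Q) ∧ ¬(¬P ∧ Q)) ∨ ¬Q   (De Morgan)
≡ ((¬P ∨ Q) ∧ ¬(¬P ∧ Q)) ∨ ¬Q   (double negation)
≡ ((¬P ∨ Q) ∧ (¬¬P ∨ ¬Q)) ∨ ¬Q   (De Morgan)
≡ ((¬P ∨ Q) ∧ (P ∨ ¬Q)) ∨ ¬Q   (double negation)
≡ (¬P ∧ P) ∨ (¬P ∧ ¬Q) ∨ (Q ∧ P) ∨ (Q ∧ ¬Q) ∨ ¬Q   (distribute ∧ over ∨)
≡ (Q ∧ P) ∨ ¬Q   (simplify)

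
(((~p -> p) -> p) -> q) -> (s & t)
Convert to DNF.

(~p & ~q) | (p & ~q) | (s & t)

(((~p -> p) -> p) -> q) -> (s & t)
≡ ~(((~p -> p) -> p) -> q) | (s & t)
≡ ~(~((~p -> p) -> p) | q) | (s & t)
≡ ~(~(~(~p -> p) | p) | q) | (s & t)
≡ ~(~(~(~~p | p) | p) | q) | (s & t)
≡ (~~(~(~~p | p) | p) & ~q) | (s & t)
≡ ((~(~~p | p) | p) & ~q) | (s & t)
≡ (((~~~p & ~p) | p) & ~q) | (s & t)
≡ (((~p & ~p) | p) & ~q) | (s & t)
≡ (~p & ~p & ~q) | (p & ~q) | (s & t)
≡ (~p & ~q) | (p & ~q) | (s & t)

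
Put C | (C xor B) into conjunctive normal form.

C | (C xor B)
≡ C | ((C | B) & ~(C & B))
≡ C | ((C | B) & (~C | ~B))
≡ (C | C | B) & (C | ~C | ~B)
≡ C | B

C | B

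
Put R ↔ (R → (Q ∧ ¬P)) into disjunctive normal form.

Q ∧ ¬P ∧ R

R ↔ (R → (Q ∧ ¬P))
≡ (R → (R → (Q ∧ ¬P))) ∧ ((R → (Q ∧ ¬P)) → R)   [eliminate ↔]
≡ (¬R ∨ (R → (Q ∧ ¬P))) ∧ ((R → (Q ∧ ¬P)) → R)   [eliminate →]
≡ (¬R ∨ ¬R ∨ (Q ∧ ¬P)) ∧ ((R → (Q ∧ ¬P)) → R)   [eliminate →]
≡ (¬R ∨ ¬R ∨ (Q ∧ ¬P)) ∧ (¬(R → (Q ∧ ¬P)) ∨ R)   [eliminate →]
≡ (¬R ∨ ¬R ∨ (Q ∧ ¬P)) ∧ (¬(¬R ∨ (Q ∧ ¬P)) ∨ R)   [eliminate →]
≡ (¬R ∨ ¬R ∨ (Q ∧ ¬P)) ∧ ((¬¬R ∧ ¬(Q ∧ ¬P)) ∨ R)   [De Morgan]
≡ (¬R ∨ ¬R ∨ (Q ∧ ¬P)) ∧ ((R ∧ ¬(Q ∧ ¬P)) ∨ R)   [double negation]
≡ (¬R ∨ ¬R ∨ (Q ∧ ¬P)) ∧ ((R ∧ (¬Q ∨ ¬¬P)) ∨ R)   [De Morgan]
≡ (¬R ∨ ¬R ∨ (Q ∧ ¬P)) ∧ ((R ∧ (¬Q ∨ P)) ∨ R)   [double negation]
≡ (¬R ∧ R ∧ ¬Q) ∨ (¬R ∧ R ∧ P) ∨ (¬R ∧ R) ∨ (¬R ∧ R ∧ ¬Q) ∨ (¬R ∧ R ∧ P) ∨ (¬R ∧ R) ∨ (Q ∧ ¬P ∧ R ∧ ¬Q) ∨ (Q ∧ ¬P ∧ R ∧ P) ∨ (Q ∧ ¬P ∧ R)   [distribute ∧ over ∨]
≡ Q ∧ ¬P ∧ R   [simplify]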